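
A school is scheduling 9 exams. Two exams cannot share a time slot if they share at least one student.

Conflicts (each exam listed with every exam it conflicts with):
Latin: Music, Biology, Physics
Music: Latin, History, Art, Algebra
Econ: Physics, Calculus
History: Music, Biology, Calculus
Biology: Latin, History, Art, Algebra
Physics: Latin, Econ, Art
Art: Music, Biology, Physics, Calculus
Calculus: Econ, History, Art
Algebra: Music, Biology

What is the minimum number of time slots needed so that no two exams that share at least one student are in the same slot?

Latin and Physics conflict, so at least 2 time slots are needed.
2 time slots suffice: time slot 1 → {Music, Biology, Physics, Calculus}; time slot 2 → {Latin, Econ, History, Art, Algebra}. Each listed conflict is separated.

2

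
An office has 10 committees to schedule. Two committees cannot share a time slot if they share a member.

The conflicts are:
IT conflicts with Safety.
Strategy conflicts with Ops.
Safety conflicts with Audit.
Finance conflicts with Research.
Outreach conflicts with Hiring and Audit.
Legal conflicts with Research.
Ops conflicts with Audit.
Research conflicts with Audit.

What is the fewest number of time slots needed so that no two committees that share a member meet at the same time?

IT and Safety conflict, so at least 2 time slots are needed.
2 time slots suffice: time slot 1 → {IT, Strategy, Finance, Hiring, Legal, Audit}; time slot 2 → {Safety, Outreach, Ops, Research}. No two conflicting committees share a time slot.

2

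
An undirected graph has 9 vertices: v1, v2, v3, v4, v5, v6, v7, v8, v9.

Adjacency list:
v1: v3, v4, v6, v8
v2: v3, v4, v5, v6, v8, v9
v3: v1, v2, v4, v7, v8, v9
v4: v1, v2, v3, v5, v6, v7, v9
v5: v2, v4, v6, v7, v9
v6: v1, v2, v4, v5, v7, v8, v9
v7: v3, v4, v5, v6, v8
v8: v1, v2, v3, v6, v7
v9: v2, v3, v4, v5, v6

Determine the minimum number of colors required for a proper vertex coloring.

5

v2, v4, v5, v6, v9 are pairwise adjacent (a clique of size 5), so at least 5 colors are needed.
5 colors suffice: v1=3, v2=3, v3=1, v4=2, v5=4, v6=1, v7=3, v8=2, v9=5. No two adjacent vertices share a color.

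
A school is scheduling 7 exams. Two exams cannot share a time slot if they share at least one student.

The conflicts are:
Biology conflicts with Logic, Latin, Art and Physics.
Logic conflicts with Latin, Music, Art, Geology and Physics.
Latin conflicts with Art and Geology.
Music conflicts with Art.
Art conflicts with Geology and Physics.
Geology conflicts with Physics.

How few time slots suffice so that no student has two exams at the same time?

4

Logic, Art, Geology, Physics are mutually in conflict, so at least 4 time slots are needed.
4 time slots suffice: time slot 1 → {Art}; time slot 2 → {Logic}; time slot 3 → {Latin, Music, Physics}; time slot 4 → {Biology, Geology}. Every pair that conflicts lands in different time slots.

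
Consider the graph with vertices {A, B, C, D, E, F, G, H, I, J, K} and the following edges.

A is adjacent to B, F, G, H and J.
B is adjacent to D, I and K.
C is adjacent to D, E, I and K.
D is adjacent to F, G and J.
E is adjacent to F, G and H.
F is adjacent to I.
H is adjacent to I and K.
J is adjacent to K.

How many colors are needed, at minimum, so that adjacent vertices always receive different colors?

2

D and F are adjacent, so at least 2 colors are needed.
2 colors suffice: color red → {A, D, E, I, K}; color blue → {B, C, F, G, H, J}. Each edge has distinct colors on its endpoints.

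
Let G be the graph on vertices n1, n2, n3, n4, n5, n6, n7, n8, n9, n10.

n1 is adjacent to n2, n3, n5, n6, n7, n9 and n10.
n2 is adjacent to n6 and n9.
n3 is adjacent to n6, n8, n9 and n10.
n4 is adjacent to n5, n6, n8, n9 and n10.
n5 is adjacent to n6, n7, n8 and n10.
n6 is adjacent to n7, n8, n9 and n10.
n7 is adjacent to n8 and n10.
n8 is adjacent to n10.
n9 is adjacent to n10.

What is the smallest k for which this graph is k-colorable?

5

n1, n3, n6, n9, n10 are pairwise adjacent (a clique of size 5), so at least 5 colors are needed.
5 colors suffice: color 1 → {n6}; color 2 → {n2, n10}; color 3 → {n1, n8}; color 4 → {n5, n9}; color 5 → {n3, n4, n7}. No two adjacent vertices share a color.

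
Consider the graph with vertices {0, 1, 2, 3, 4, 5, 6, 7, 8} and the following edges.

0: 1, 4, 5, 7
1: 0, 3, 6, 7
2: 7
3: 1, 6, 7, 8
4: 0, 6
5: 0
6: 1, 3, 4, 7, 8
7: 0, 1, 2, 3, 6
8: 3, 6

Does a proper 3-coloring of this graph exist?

1, 3, 6, 7 are mutually adjacent (a clique of size 4), so at least 4 colors are needed.
So 3 colors are not enough.

No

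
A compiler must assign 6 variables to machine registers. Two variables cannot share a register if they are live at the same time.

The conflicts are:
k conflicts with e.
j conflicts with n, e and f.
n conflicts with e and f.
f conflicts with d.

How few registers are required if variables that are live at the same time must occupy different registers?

j, n, e pairwise conflict, so at least 3 registers are needed.
Using 3 registers: k=1, j=1, n=3, e=2, f=2, d=1. No two conflicting variables share a register.

3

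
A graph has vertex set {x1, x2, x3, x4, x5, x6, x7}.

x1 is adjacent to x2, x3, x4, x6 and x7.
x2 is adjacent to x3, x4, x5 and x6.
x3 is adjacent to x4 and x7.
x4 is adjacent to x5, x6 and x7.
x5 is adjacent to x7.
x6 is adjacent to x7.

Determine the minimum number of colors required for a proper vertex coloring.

4

x1, x4, x6, x7 are mutually adjacent (a clique of size 4), so at least 4 colors are needed.
A valid assignment using 4 colors: x1=blue, x2=green, x3=yellow, x4=red, x5=blue, x6=yellow, x7=green. Each edge has distinct colors on its endpoints.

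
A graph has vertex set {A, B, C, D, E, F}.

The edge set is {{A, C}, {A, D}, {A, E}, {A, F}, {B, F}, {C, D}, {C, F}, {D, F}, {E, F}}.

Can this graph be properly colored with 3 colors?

A, C, D, F are pairwise adjacent (a clique of size 4), so at least 4 colors are needed.
So 3 colors are not enough.

No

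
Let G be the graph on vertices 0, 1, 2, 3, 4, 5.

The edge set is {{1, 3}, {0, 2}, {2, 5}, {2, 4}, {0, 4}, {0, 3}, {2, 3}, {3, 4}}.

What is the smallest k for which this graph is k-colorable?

4

0, 2, 3, 4 are mutually adjacent (a clique of size 4), so at least 4 colors are needed.
4 colors suffice: color red → {3, 5}; color blue → {1, 2}; color green → {4}; color yellow → {0}. Each edge has distinct colors on its endpoints.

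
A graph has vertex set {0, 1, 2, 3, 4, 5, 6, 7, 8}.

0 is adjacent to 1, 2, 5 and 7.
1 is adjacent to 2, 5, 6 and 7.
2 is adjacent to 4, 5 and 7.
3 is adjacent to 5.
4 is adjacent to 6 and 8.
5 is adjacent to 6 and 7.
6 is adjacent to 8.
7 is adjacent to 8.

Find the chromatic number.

5

0, 1, 2, 5, 7 are pairwise adjacent (a clique of size 5), so at least 5 colors are needed.
5 colors suffice: color a → {5, 8}; color b → {3, 6, 7}; color c → {1, 4}; color d → {2}; color e → {0}. Every edge joins two different colors.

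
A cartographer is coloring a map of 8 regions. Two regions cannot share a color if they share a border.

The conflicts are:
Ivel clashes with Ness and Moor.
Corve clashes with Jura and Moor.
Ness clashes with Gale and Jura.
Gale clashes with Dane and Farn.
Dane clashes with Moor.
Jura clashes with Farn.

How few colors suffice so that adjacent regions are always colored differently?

3

The cycle Ness-Jura-Corve-Moor-Ivel-Ness has odd length 5, so it cannot be 2-colored; at least 3 colors are needed.
One proper 3-coloring: Ivel=3, Corve=2, Ness=2, Gale=1, Dane=2, Jura=1, Farn=2, Moor=1. Every pair that conflicts lands in different colors.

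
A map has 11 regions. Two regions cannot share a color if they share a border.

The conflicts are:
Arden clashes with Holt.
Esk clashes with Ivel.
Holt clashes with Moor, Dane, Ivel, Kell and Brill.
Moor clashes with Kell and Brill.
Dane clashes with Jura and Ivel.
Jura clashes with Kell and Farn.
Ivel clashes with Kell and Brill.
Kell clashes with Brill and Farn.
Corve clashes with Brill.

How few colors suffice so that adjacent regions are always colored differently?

4

Holt, Ivel, Kell, Brill all conflict with each other, so at least 4 colors are needed.
A valid assignment using 4 colors: Arden=2, Esk=1, Holt=1, Moor=4, Dane=2, Jura=1, Ivel=4, Kell=2, Corve=1, Brill=3, Farn=3. Every pair that conflicts lands in different colors.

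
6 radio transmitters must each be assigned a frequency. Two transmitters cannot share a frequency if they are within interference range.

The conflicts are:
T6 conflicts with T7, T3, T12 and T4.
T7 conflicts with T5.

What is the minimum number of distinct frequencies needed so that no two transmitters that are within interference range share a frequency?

T6 and T12 conflict, so at least 2 frequencies are needed.
A valid assignment using 2 frequencies: T6=1, T7=2, T3=2, T12=2, T5=1, T4=2. No two conflicting transmitters share a frequency.

2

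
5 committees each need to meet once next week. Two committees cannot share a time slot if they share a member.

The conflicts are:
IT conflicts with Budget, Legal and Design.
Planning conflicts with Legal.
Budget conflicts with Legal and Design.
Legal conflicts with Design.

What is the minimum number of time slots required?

IT, Budget, Legal, Design all conflict with each other, so at least 4 time slots are needed.
4 time slots suffice: time slot 1 → {Legal}; time slot 2 → {Planning, Design}; time slot 3 → {Budget}; time slot 4 → {IT}. Every pair that conflicts lands in different time slots.

4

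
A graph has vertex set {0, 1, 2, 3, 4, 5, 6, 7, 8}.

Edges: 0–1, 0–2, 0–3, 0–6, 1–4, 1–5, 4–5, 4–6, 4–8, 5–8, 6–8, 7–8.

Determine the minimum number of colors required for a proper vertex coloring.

3

4, 5, 8 are pairwise adjacent, so at least 3 colors are needed.
3 colors suffice: 0=a, 1=b, 2=b, 3=b, 4=a, 5=c, 6=c, 7=a, 8=b. Every edge joins two different colors.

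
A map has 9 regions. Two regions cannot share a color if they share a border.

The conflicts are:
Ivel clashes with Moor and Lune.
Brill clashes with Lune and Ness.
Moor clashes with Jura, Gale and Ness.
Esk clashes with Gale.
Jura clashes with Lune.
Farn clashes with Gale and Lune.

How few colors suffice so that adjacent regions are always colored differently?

3

The cycle Lune-Jura-Moor-Gale-Farn-Lune has odd length 5, so it cannot be 2-colored; at least 3 colors are needed.
3 colors suffice: color 1 → {Moor, Esk, Lune}; color 2 → {Ivel, Brill, Jura, Gale}; color 3 → {Farn, Ness}. No two conflicting regions share a color.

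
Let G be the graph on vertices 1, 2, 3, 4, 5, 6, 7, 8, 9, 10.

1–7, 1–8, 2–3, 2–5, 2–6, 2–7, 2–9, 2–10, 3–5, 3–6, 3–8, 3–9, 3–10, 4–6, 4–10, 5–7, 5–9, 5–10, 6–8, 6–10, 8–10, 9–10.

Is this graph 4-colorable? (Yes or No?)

2, 3, 5, 9, 10 are mutually adjacent (a clique of size 5), so at least 5 colors are needed.
So 4 colors are not enough.

No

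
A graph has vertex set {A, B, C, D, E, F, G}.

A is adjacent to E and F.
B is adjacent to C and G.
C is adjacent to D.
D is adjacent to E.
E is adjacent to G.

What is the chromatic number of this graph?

3

The cycle C-D-E-G-B-C has odd length 5, so it cannot be 2-colored; at least 3 colors are needed.
3 colors suffice: color red → {B, E, F}; color blue → {A, D, G}; color green → {C}. Each edge has distinct colors on its endpoints.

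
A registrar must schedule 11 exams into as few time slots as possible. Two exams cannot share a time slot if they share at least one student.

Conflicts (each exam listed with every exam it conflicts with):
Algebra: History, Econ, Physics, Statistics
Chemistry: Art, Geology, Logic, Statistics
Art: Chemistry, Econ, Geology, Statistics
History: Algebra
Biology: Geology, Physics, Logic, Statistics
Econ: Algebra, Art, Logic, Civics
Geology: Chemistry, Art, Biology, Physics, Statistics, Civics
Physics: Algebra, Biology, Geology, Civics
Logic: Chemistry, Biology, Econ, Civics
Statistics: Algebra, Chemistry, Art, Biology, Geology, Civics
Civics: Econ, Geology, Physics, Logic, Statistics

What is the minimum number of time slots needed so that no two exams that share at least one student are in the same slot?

Chemistry, Art, Geology, Statistics are mutually in conflict, so at least 4 time slots are needed.
Using 4 time slots: Algebra=1, Chemistry=3, Art=4, History=2, Biology=3, Econ=2, Geology=1, Physics=2, Logic=1, Statistics=2, Civics=3. No two conflicting exams share a time slot.

4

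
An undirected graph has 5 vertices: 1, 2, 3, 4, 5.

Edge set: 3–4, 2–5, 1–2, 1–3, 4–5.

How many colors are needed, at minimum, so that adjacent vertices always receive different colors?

3

The cycle 4-5-2-1-3-4 has odd length 5, so it cannot be 2-colored; at least 3 colors are needed.
3 colors suffice: 1=b, 2=a, 3=c, 4=a, 5=b. No two adjacent vertices share a color.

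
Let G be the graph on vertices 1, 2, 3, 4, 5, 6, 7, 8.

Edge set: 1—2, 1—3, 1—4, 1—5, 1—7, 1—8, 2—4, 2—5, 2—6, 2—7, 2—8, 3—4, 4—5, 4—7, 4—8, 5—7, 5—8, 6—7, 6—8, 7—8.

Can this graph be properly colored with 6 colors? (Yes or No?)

Yes

The chromatic number is 6. 1, 2, 4, 5, 7, 8 are pairwise adjacent (a clique of size 6), so at least 6 colors are needed.
6 colors suffice: 1=purple, 2=yellow, 3=blue, 4=red, 5=orange, 6=red, 7=green, 8=blue.
That is already a proper 6-coloring.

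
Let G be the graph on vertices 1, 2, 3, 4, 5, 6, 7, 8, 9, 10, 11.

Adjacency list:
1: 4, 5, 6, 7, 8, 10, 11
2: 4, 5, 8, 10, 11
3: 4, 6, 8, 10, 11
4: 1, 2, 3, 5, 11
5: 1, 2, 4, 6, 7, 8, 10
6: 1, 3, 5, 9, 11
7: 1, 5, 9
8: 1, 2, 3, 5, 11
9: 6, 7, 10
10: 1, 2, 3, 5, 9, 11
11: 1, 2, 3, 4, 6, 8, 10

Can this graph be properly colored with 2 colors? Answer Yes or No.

1, 4, 11 are pairwise adjacent, so at least 3 colors are needed.
So 2 colors are not enough.

No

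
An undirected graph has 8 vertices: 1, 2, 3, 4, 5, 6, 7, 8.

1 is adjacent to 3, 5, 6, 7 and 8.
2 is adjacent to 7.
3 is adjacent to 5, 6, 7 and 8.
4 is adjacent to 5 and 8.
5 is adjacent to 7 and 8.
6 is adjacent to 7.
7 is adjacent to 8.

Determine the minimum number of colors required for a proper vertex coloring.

1, 3, 5, 7, 8 are mutually adjacent (a clique of size 5), so at least 5 colors are needed.
A valid assignment using 5 colors: 1=e, 2=b, 3=d, 4=a, 5=b, 6=b, 7=a, 8=c. Every edge joins two different colors.

5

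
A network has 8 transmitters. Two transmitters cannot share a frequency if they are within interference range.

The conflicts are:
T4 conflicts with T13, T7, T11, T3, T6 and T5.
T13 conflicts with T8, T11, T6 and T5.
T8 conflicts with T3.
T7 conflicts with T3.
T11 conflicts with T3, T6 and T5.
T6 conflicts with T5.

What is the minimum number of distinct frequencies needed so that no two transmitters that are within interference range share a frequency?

5

T4, T13, T11, T6, T5 pairwise conflict, so at least 5 frequencies are needed.
5 frequencies suffice: T4=1, T13=2, T8=1, T7=3, T11=3, T3=2, T6=5, T5=4. No two conflicting transmitters share a frequency.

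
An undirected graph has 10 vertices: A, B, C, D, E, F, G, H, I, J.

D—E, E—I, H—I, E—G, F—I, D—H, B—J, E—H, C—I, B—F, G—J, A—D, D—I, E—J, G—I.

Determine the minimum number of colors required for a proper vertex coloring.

4

D, E, H, I are pairwise adjacent (a clique of size 4), so at least 4 colors are needed.
4 colors suffice: A=red, B=green, C=blue, D=green, E=blue, F=blue, G=green, H=yellow, I=red, J=red. Every edge joins two different colors.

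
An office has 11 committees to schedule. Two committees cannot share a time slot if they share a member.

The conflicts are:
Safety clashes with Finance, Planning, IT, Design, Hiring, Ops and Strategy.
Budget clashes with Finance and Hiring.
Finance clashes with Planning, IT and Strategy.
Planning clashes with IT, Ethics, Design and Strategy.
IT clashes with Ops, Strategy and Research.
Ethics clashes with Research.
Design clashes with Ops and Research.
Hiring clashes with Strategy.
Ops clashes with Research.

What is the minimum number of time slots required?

5

Safety, Finance, Planning, IT, Strategy are mutually in conflict, so at least 5 time slots are needed.
A valid assignment using 5 time slots: Safety=1, Budget=1, Finance=4, Planning=2, IT=3, Ethics=3, Design=3, Hiring=2, Ops=2, Strategy=5, Research=1. Every pair that conflicts lands in different time slots.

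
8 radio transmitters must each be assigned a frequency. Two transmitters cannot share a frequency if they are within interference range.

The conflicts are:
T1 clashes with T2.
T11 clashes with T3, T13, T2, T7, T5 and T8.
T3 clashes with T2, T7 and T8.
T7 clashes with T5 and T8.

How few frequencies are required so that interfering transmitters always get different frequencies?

T11, T3, T7, T8 are mutually in conflict, so at least 4 frequencies are needed.
4 frequencies suffice: frequency 1 → {T1, T11}; frequency 2 → {T3, T13, T5}; frequency 3 → {T2, T7}; frequency 4 → {T8}. Each listed conflict is separated.

4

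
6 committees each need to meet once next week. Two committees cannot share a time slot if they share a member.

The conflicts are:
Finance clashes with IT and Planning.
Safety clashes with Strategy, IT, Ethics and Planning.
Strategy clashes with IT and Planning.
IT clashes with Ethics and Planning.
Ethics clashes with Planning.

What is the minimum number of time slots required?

4

Safety, Strategy, IT, Planning pairwise conflict, so at least 4 time slots are needed.
A valid assignment using 4 time slots: Finance=3, Safety=3, Strategy=4, IT=1, Ethics=4, Planning=2. Each listed conflict is separated.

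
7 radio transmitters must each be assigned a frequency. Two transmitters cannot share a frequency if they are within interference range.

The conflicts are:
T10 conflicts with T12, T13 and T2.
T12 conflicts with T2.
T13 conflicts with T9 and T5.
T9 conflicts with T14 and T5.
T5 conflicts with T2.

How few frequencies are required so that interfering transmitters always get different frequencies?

3

T13, T9, T5 all conflict with each other, so at least 3 frequencies are needed.
A valid assignment using 3 frequencies: T10=2, T12=3, T13=1, T9=2, T14=1, T5=3, T2=1. Each listed conflict is separated.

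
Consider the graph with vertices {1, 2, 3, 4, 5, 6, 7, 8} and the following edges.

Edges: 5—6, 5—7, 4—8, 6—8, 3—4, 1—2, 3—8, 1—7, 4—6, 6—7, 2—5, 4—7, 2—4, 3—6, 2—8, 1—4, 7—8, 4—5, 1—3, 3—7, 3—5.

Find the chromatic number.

5

3, 4, 6, 7, 8 are pairwise adjacent (a clique of size 5), so at least 5 colors are needed.
5 colors suffice: color red → {4}; color blue → {2, 7}; color green → {3}; color yellow → {1, 5, 8}; color purple → {6}. Every edge joins two different colors.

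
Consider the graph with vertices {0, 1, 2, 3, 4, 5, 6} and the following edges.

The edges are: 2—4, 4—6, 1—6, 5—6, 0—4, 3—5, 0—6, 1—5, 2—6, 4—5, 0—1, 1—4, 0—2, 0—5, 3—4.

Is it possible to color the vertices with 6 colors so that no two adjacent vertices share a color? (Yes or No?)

Yes

The chromatic number is 5. 0, 1, 4, 5, 6 are pairwise adjacent (a clique of size 5), so at least 5 colors are needed.
One proper 5-coloring: 0=b, 1=e, 2=d, 3=b, 4=a, 5=d, 6=c.
Since 6 ≥ 5, a proper 6-coloring certainly exists.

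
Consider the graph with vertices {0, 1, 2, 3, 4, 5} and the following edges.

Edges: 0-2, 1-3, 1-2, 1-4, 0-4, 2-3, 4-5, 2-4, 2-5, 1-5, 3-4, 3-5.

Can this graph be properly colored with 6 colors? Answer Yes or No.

Yes

The chromatic number is 5. 1, 2, 3, 4, 5 are mutually adjacent (a clique of size 5), so at least 5 colors are needed.
A valid assignment using 5 colors: 0=green, 1=yellow, 2=red, 3=green, 4=blue, 5=purple.
Since 6 ≥ 5, a proper 6-coloring certainly exists.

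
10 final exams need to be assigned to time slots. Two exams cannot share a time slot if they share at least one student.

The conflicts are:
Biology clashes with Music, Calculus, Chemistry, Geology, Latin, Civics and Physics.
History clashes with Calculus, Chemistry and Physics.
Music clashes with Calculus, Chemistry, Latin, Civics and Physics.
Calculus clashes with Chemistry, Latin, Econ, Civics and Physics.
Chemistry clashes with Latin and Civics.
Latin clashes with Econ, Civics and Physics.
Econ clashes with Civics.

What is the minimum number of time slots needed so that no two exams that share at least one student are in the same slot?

Biology, Music, Calculus, Chemistry, Latin, Civics pairwise conflict, so at least 6 time slots are needed.
A valid assignment using 6 time slots: Biology=3, History=2, Music=4, Calculus=1, Chemistry=5, Geology=1, Latin=2, Econ=3, Civics=6, Physics=5. Every pair that conflicts lands in different time slots.

6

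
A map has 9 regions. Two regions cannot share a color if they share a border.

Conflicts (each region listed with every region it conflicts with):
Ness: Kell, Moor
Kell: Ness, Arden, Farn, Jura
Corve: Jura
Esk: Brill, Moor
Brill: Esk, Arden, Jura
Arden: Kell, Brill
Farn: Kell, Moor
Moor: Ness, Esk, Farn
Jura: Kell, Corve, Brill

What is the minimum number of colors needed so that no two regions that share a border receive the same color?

Brill and Jura conflict, so at least 2 colors are needed.
One proper 2-coloring: Ness=2, Kell=1, Corve=1, Esk=2, Brill=1, Arden=2, Farn=2, Moor=1, Jura=2. Every pair that conflicts lands in different colors.

2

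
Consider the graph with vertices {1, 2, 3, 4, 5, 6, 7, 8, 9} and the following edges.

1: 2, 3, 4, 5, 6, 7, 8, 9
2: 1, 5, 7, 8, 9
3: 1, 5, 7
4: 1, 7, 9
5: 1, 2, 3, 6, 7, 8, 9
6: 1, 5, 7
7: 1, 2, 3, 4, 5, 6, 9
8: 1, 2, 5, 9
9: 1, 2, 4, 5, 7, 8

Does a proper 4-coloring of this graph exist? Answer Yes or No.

No

1, 2, 5, 8, 9 form a clique, so at least 5 colors are needed.
So 4 colors are not enough.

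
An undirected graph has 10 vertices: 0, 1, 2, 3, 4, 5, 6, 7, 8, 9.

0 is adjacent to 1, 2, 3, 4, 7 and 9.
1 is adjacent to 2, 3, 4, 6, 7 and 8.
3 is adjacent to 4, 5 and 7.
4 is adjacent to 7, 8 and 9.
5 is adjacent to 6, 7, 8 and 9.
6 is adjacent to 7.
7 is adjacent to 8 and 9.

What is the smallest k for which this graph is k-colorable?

0, 1, 3, 4, 7 form a clique, so at least 5 colors are needed.
One proper 5-coloring: 0=yellow, 1=blue, 2=red, 3=purple, 4=green, 5=blue, 6=green, 7=red, 8=yellow, 9=purple. Every edge joins two different colors.

5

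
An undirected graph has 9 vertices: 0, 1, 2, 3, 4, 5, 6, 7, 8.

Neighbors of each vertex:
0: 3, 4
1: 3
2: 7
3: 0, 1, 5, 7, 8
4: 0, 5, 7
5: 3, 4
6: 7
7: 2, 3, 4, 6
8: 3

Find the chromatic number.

2

4 and 5 are adjacent, so at least 2 colors are needed.
2 colors suffice: color a → {2, 3, 4, 6}; color b → {0, 1, 5, 7, 8}. No two adjacent vertices share a color.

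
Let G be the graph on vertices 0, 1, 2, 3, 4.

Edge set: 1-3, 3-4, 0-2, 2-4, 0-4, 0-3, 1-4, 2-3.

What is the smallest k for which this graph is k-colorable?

0, 2, 3, 4 form a clique, so at least 4 colors are needed.
4 colors suffice: color a → {3}; color b → {4}; color c → {1, 2}; color d → {0}. Each edge has distinct colors on its endpoints.

4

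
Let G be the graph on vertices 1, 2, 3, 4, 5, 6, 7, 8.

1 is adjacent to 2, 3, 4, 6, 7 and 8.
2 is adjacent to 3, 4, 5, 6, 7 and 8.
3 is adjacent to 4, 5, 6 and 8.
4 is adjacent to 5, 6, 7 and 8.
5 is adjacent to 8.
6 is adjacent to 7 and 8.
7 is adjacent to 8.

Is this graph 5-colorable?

1, 2, 3, 4, 6, 8 are mutually adjacent (a clique of size 6), so at least 6 colors are needed.
So 5 colors are not enough.

No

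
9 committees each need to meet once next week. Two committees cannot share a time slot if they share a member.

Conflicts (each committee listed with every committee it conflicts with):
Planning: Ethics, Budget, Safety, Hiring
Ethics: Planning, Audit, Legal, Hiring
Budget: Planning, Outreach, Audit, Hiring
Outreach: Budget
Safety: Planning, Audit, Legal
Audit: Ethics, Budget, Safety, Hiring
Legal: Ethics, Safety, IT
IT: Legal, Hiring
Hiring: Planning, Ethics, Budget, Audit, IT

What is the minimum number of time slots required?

3

Planning, Ethics, Hiring pairwise conflict, so at least 3 time slots are needed.
3 time slots suffice: time slot 1 → {Outreach, Safety, Hiring}; time slot 2 → {Ethics, Budget, IT}; time slot 3 → {Planning, Audit, Legal}. No two conflicting committees share a time slot.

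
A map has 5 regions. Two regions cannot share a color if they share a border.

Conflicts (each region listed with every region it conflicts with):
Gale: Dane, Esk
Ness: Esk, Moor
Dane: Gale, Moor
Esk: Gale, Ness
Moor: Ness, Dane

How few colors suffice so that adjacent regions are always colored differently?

3

The cycle Esk-Gale-Dane-Moor-Ness-Esk has odd length 5, so it cannot be 2-colored; at least 3 colors are needed.
3 colors suffice: color 1 → {Ness, Dane}; color 2 → {Gale, Moor}; color 3 → {Esk}. No two conflicting regions share a color.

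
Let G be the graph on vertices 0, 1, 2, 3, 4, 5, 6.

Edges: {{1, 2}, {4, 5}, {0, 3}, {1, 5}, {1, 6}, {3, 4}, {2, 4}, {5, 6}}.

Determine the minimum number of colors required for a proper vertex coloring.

3

1, 5, 6 are pairwise adjacent, so at least 3 colors are needed.
One proper 3-coloring: 0=blue, 1=blue, 2=red, 3=red, 4=blue, 5=red, 6=green. Each edge has distinct colors on its endpoints.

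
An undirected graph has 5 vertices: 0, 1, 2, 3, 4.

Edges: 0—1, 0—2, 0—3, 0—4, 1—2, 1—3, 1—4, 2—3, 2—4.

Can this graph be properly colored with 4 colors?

Yes

The chromatic number is 4. 0, 1, 2, 4 form a clique, so at least 4 colors are needed.
4 colors suffice: 0=blue, 1=red, 2=green, 3=yellow, 4=yellow.
That is already a proper 4-coloring.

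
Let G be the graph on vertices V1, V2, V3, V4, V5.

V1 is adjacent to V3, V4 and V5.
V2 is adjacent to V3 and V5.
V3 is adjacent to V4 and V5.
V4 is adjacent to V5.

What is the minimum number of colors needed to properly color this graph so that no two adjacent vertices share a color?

V1, V3, V4, V5 are pairwise adjacent (a clique of size 4), so at least 4 colors are needed.
4 colors suffice: color 1 → {V5}; color 2 → {V3}; color 3 → {V1, V2}; color 4 → {V4}. Every edge joins two different colors.

4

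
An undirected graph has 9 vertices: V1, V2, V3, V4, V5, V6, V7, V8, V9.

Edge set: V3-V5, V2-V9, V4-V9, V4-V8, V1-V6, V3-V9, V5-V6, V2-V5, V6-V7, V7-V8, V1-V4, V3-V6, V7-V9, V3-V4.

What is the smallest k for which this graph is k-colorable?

3

V3, V5, V6 are pairwise adjacent, so at least 3 colors are needed.
3 colors suffice: color 1 → {V6, V8, V9}; color 2 → {V4, V5, V7}; color 3 → {V1, V2, V3}. Every edge joins two different colors.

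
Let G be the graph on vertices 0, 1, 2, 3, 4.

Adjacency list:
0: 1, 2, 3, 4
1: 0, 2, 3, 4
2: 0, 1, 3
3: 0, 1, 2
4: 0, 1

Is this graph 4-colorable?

The chromatic number is 4. 0, 1, 2, 3 form a clique, so at least 4 colors are needed.
4 colors suffice: color a → {0}; color b → {1}; color c → {3, 4}; color d → {2}.
That is already a proper 4-coloring.

Yes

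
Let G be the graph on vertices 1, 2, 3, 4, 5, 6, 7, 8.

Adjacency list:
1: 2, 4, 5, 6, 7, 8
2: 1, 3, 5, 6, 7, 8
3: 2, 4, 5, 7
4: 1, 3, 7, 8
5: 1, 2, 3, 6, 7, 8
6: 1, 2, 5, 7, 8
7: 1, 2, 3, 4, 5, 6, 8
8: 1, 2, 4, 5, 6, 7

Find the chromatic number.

1, 2, 5, 6, 7, 8 form a clique, so at least 6 colors are needed.
6 colors suffice: color a → {7}; color b → {2, 4}; color c → {1, 3}; color d → {8}; color e → {5}; color f → {6}. No two adjacent vertices share a color.

6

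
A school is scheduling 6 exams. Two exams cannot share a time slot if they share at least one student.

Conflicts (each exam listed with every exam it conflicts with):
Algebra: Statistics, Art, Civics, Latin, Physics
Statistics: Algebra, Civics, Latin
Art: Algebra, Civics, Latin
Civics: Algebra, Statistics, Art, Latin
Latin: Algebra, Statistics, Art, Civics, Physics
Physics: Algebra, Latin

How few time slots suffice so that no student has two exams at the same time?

4

Algebra, Art, Civics, Latin pairwise conflict, so at least 4 time slots are needed.
4 time slots suffice: time slot 1 → {Algebra}; time slot 2 → {Latin}; time slot 3 → {Civics, Physics}; time slot 4 → {Statistics, Art}. Each listed conflict is separated.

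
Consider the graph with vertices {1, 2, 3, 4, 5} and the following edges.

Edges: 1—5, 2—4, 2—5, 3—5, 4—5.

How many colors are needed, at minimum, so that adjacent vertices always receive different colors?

2, 4, 5 are mutually adjacent, so at least 3 colors are needed.
3 colors suffice: color a → {5}; color b → {1, 3, 4}; color c → {2}. Each edge has distinct colors on its endpoints.

3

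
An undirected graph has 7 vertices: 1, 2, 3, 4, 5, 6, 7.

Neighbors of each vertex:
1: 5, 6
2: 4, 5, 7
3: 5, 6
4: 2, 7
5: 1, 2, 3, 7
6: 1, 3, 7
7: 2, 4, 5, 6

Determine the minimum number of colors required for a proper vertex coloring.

3

2, 4, 7 are pairwise adjacent, so at least 3 colors are needed.
3 colors suffice: color red → {1, 3, 7}; color blue → {4, 5, 6}; color green → {2}. Every edge joins two different colors.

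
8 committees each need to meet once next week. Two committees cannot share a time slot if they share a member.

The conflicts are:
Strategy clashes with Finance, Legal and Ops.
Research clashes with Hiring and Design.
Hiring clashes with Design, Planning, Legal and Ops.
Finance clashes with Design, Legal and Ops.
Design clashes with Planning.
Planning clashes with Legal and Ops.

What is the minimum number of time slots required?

3

Strategy, Finance, Ops pairwise conflict, so at least 3 time slots are needed.
3 time slots suffice: time slot 1 → {Hiring, Finance}; time slot 2 → {Design, Legal, Ops}; time slot 3 → {Strategy, Research, Planning}. Each listed conflict is separated.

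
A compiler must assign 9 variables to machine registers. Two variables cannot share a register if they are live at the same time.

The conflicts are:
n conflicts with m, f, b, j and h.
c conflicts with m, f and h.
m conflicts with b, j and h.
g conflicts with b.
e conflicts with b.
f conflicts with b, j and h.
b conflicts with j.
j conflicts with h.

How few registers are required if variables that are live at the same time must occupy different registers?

4

n, m, b, j all conflict with each other, so at least 4 registers are needed.
4 registers suffice: register 1 → {b, h}; register 2 → {c, g, e, j}; register 3 → {m, f}; register 4 → {n}. Each listed conflict is separated.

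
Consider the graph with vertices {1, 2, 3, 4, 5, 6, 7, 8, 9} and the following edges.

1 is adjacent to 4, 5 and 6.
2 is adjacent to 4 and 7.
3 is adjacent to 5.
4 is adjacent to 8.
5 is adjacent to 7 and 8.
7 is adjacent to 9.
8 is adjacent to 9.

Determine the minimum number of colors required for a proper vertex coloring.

3

The cycle 8-4-2-7-5-8 has odd length 5, so it cannot be 2-colored; at least 3 colors are needed.
3 colors suffice: color red → {4, 5, 6, 9}; color blue → {1, 3, 7, 8}; color green → {2}. Each edge has distinct colors on its endpoints.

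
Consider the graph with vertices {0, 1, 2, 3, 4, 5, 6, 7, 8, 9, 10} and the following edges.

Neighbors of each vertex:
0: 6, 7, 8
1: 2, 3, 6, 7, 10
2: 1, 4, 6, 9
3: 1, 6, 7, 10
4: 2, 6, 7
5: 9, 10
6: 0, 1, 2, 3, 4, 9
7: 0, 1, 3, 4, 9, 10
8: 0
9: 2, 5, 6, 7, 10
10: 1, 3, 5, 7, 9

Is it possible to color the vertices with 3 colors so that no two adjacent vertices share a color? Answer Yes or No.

1, 3, 7, 10 are pairwise adjacent (a clique of size 4), so at least 4 colors are needed.
So 3 colors are not enough.

No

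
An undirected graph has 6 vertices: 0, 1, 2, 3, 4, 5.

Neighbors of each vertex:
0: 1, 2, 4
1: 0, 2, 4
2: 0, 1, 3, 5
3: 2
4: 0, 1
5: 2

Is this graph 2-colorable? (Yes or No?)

No

0, 1, 2 are pairwise adjacent, so at least 3 colors are needed.
So 2 colors are not enough.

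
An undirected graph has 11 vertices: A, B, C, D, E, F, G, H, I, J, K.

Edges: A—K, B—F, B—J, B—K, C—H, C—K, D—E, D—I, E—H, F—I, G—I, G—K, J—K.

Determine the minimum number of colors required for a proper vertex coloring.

3

B, J, K form a triangle, so at least 3 colors are needed.
3 colors suffice: A=blue, B=blue, C=blue, D=blue, E=red, F=green, G=blue, H=green, I=red, J=green, K=red. No two adjacent vertices share a color.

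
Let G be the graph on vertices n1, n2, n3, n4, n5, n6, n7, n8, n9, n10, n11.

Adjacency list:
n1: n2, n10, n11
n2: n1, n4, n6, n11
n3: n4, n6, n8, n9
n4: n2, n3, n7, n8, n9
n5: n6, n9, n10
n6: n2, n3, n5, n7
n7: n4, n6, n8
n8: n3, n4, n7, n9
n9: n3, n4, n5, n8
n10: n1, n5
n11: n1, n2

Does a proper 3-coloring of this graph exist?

n3, n4, n8, n9 are mutually adjacent (a clique of size 4), so at least 4 colors are needed.
So 3 colors are not enough.

No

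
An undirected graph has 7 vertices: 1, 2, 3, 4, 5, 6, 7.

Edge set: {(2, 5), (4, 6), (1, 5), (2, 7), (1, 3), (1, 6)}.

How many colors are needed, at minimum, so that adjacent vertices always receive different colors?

1 and 3 are adjacent, so at least 2 colors are needed.
2 colors suffice: color a → {1, 2, 4}; color b → {3, 5, 6, 7}. Every edge joins two different colors.

2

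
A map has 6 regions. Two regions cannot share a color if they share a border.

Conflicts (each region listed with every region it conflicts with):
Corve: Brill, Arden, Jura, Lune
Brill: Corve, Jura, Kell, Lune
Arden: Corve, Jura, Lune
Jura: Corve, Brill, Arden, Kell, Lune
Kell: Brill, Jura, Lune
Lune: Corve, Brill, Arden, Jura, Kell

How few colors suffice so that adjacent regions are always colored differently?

Corve, Brill, Jura, Lune pairwise conflict, so at least 4 colors are needed.
One proper 4-coloring: Corve=3, Brill=4, Arden=4, Jura=1, Kell=3, Lune=2. Every pair that conflicts lands in different colors.

4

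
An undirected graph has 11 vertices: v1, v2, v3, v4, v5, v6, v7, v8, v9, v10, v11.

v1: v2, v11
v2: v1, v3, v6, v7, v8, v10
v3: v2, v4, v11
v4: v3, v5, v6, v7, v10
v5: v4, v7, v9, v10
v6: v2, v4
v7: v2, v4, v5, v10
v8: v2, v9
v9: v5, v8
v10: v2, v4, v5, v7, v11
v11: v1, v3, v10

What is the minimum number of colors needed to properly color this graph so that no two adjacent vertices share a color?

v4, v5, v7, v10 form a clique, so at least 4 colors are needed.
One proper 4-coloring: v1=2, v2=1, v3=2, v4=1, v5=4, v6=2, v7=3, v8=2, v9=1, v10=2, v11=1. Every edge joins two different colors.

4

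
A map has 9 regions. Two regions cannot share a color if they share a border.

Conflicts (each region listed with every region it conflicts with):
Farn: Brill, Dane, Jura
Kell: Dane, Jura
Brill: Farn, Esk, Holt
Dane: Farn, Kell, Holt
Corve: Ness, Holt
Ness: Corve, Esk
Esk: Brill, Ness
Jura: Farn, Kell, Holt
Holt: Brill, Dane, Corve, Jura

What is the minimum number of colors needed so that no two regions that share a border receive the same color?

3

The cycle Corve-Ness-Esk-Brill-Holt-Corve has odd length 5, so it cannot be 2-colored; at least 3 colors are needed.
A valid assignment using 3 colors: Farn=1, Kell=1, Brill=2, Dane=2, Corve=3, Ness=2, Esk=1, Jura=2, Holt=1. No two conflicting regions share a color.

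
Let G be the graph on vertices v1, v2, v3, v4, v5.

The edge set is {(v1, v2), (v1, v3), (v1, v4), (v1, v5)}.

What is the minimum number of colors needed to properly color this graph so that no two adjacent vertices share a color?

v1 and v3 are adjacent, so at least 2 colors are needed.
One proper 2-coloring: v1=1, v2=2, v3=2, v4=2, v5=2. Every edge joins two different colors.

2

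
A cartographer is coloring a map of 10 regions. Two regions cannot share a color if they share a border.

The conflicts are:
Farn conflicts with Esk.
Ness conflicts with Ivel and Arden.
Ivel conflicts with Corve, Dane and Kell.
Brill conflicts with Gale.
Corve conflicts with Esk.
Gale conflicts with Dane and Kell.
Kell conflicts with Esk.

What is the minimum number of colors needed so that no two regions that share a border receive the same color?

2

Ness and Arden conflict, so at least 2 colors are needed.
2 colors suffice: color 1 → {Ivel, Gale, Arden, Esk}; color 2 → {Farn, Ness, Brill, Corve, Dane, Kell}. Each listed conflict is separated.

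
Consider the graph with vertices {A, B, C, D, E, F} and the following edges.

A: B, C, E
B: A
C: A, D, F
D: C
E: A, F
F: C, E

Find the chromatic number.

2

A and E are adjacent, so at least 2 colors are needed.
2 colors suffice: A=1, B=2, C=2, D=1, E=2, F=1. No two adjacent vertices share a color.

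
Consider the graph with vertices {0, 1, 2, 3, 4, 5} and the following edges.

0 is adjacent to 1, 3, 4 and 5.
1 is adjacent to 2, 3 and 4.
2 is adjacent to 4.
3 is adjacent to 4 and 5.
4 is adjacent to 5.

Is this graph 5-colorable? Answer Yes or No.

The chromatic number is 4. 0, 1, 3, 4 are pairwise adjacent (a clique of size 4), so at least 4 colors are needed.
4 colors suffice: color red → {4}; color blue → {1, 5}; color green → {2, 3}; color yellow → {0}.
Since 5 ≥ 4, a proper 5-coloring certainly exists.

Yes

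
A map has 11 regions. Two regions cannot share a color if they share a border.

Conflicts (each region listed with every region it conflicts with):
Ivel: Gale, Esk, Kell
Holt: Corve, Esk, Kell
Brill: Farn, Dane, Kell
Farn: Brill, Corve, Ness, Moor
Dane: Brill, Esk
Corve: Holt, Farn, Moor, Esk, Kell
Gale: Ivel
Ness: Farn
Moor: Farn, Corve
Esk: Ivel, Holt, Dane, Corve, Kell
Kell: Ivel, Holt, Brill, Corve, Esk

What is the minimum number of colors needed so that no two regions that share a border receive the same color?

Holt, Corve, Esk, Kell are mutually in conflict, so at least 4 colors are needed.
A valid assignment using 4 colors: Ivel=2, Holt=4, Brill=2, Farn=1, Dane=1, Corve=2, Gale=1, Ness=2, Moor=3, Esk=3, Kell=1. Each listed conflict is separated.

4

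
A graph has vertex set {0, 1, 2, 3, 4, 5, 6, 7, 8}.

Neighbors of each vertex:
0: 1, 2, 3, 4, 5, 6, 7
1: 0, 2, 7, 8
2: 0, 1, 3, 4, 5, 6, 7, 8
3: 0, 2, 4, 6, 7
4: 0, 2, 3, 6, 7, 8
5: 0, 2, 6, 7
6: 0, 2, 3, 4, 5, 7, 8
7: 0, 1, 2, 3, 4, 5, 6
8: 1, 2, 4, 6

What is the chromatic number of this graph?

6

0, 2, 3, 4, 6, 7 form a clique, so at least 6 colors are needed.
6 colors suffice: color a → {2}; color b → {0, 8}; color c → {7}; color d → {1, 6}; color e → {4, 5}; color f → {3}. Each edge has distinct colors on its endpoints.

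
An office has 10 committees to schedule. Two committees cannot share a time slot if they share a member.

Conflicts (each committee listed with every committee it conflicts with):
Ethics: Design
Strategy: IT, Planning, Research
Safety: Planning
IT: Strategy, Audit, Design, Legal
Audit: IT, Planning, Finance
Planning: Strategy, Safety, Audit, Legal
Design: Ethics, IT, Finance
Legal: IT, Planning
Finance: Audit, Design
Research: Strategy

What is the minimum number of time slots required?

Safety and Planning conflict, so at least 2 time slots are needed.
Using 2 time slots: Ethics=1, Strategy=2, Safety=2, IT=1, Audit=2, Planning=1, Design=2, Legal=2, Finance=1, Research=1. Each listed conflict is separated.

2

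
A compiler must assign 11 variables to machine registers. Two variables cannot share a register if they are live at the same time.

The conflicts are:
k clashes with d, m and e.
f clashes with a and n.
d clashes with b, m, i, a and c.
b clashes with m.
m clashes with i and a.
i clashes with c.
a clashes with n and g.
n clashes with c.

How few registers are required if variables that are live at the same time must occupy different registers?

3

d, b, m are mutually in conflict, so at least 3 registers are needed.
3 registers suffice: k=3, f=2, d=1, b=3, m=2, i=3, a=3, n=1, c=2, e=1, g=1. No two conflicting variables share a register.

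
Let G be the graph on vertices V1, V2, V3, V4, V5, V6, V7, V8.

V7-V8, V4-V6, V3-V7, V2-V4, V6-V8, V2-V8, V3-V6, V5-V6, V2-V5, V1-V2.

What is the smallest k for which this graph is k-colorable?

2

V2 and V5 are adjacent, so at least 2 colors are needed.
One proper 2-coloring: V1=B, V2=R, V3=B, V4=B, V5=B, V6=R, V7=R, V8=B. Every edge joins two different colors.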